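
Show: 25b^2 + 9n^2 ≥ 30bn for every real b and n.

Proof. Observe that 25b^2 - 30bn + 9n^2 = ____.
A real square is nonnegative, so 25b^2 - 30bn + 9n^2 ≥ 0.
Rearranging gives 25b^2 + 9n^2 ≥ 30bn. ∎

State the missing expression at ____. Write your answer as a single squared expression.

The leading and trailing coefficients are 5^2 and 3^2, and 30 = 2·5·3, so the trinomial is (5b - 3n)^2.
Hence 25b^2 - 30bn + 9n^2 ≥ 0.

(5b - 3n)^2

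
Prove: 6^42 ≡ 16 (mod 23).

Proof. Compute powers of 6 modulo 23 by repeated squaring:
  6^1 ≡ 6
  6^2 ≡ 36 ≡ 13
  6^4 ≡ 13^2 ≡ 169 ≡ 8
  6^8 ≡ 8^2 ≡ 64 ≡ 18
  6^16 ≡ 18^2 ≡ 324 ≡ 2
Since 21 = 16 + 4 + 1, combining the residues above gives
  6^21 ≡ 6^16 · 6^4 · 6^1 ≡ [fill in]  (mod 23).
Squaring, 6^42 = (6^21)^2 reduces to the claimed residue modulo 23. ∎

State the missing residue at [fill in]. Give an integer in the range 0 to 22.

6^16 · 6^4 · 6^1 ≡ 2 · 8 · 6 = 96.
96 mod 23 = 4, so 6^21 ≡ 4 (mod 23).

4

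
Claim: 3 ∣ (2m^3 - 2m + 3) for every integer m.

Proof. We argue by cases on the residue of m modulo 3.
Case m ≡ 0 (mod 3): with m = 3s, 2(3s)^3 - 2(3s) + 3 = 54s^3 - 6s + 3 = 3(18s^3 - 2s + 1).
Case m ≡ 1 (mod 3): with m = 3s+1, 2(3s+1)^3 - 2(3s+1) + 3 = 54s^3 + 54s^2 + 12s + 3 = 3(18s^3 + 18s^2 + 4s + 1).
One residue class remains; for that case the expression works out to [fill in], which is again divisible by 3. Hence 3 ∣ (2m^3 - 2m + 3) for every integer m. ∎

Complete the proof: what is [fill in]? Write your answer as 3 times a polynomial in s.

3(18s^3 + 36s^2 + 22s + 5)

The residues treated are {0, 1}, so the missing case is m ≡ 2 (mod 3); write m = 3s+2.
Then 2(3s+2)^3 - 2(3s+2) + 3 = 54s^3 + 108s^2 + 66s + 15 = 3(18s^3 + 36s^2 + 22s + 5).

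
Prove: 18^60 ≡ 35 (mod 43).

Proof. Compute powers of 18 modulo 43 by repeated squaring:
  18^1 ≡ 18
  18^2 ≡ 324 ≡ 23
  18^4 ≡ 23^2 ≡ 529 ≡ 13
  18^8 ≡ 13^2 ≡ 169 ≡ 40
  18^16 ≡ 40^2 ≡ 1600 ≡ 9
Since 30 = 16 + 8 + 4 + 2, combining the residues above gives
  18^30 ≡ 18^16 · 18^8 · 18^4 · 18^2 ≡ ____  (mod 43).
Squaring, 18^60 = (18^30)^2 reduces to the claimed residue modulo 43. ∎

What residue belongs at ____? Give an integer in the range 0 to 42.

11

Multiply the listed residues: 9 · 40 · 13 · 23 = 360 → 4680 → 107640.
Reducing modulo 43: 107640 = 2503·43 + 11, so 18^30 ≡ 11.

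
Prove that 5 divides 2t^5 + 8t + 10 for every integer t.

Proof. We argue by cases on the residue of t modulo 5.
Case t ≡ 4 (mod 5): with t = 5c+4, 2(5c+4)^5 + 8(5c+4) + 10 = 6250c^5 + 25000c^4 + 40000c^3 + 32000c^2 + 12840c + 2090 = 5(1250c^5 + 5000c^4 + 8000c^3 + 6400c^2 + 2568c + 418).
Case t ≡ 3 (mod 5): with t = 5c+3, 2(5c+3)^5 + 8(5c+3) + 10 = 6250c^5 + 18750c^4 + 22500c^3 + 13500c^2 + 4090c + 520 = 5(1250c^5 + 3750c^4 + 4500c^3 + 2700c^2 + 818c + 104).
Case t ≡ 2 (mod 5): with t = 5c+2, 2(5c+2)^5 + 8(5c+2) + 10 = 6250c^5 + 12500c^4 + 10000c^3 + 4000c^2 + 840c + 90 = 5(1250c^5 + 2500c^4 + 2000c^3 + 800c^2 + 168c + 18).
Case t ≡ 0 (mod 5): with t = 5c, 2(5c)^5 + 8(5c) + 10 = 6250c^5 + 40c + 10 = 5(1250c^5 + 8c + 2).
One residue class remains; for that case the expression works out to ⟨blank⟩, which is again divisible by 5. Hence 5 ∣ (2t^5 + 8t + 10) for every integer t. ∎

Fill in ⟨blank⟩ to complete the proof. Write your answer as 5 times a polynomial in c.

The residues treated are {4, 3, 2, 0}, so the missing case is t ≡ 1 (mod 5); write t = 5c+1.
Then 2(5c+1)^5 + 8(5c+1) + 10 = 6250c^5 + 6250c^4 + 2500c^3 + 500c^2 + 90c + 20 = 5(1250c^5 + 1250c^4 + 500c^3 + 100c^2 + 18c + 4).

5(1250c^5 + 1250c^4 + 500c^3 + 100c^2 + 18c + 4)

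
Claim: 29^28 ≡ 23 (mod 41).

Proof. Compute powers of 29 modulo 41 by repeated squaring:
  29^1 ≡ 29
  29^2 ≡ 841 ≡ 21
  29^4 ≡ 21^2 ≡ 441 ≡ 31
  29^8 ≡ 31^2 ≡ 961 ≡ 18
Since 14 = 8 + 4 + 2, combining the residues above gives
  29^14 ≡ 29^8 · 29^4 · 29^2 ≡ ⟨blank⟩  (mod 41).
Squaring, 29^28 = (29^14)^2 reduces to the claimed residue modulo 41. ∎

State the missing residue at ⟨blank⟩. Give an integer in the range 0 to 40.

33

29^8 · 29^4 · 29^2 ≡ 18 · 31 · 21 = 11718.
11718 mod 41 = 33, so 29^14 ≡ 33 (mod 41).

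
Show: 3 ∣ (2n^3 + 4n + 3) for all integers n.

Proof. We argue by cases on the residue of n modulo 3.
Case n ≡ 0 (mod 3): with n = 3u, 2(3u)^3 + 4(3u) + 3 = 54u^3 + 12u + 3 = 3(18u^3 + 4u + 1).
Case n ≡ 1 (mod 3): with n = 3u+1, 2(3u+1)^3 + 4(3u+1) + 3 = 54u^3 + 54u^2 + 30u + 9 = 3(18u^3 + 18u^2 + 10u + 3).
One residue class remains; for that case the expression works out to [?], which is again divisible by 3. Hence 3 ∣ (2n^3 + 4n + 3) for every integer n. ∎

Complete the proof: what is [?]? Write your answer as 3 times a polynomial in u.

The residues treated are {0, 1}, so the missing case is n ≡ 2 (mod 3); write n = 3u+2.
Then 2(3u+2)^3 + 4(3u+2) + 3 = 54u^3 + 108u^2 + 84u + 27 = 3(18u^3 + 36u^2 + 28u + 9).

3(18u^3 + 36u^2 + 28u + 9)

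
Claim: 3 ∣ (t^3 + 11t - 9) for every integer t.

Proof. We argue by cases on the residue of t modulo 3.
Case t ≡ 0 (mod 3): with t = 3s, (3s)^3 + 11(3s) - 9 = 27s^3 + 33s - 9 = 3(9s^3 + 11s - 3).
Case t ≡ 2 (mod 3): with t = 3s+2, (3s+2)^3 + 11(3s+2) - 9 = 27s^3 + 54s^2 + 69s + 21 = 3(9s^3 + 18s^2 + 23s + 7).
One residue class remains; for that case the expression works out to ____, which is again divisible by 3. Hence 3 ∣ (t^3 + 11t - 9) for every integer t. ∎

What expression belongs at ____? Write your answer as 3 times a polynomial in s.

3(9s^3 + 9s^2 + 14s + 1)

The residues treated are {0, 2}, so the missing case is t ≡ 1 (mod 3); write t = 3s+1.
Then (3s+1)^3 + 11(3s+1) - 9 = 27s^3 + 27s^2 + 42s + 3 = 3(9s^3 + 9s^2 + 14s + 1).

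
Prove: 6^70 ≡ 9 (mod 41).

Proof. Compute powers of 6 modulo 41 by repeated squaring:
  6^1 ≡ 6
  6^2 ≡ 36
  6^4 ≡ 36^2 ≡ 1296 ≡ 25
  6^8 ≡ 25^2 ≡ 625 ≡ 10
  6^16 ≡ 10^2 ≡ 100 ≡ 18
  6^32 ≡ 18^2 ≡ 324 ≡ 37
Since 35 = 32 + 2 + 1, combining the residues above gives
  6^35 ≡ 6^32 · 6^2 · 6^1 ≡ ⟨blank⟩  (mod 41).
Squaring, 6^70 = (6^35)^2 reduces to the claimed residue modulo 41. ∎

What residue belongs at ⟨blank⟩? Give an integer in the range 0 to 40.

38

Multiply the listed residues: 37 · 36 · 6 = 1332 → 7992.
Reducing modulo 41: 7992 = 194·41 + 38, so 6^35 ≡ 38.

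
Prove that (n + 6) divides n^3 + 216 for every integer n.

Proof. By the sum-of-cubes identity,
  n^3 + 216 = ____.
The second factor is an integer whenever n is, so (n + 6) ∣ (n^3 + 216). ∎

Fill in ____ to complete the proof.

Polynomial division of n^3 + 216 by n + 6 leaves remainder 0 and quotient n^2 - 6n + 36.
Hence n^3 + 216 = (n + 6)(n^2 - 6n + 36).

(n + 6)(n^2 - 6n + 36)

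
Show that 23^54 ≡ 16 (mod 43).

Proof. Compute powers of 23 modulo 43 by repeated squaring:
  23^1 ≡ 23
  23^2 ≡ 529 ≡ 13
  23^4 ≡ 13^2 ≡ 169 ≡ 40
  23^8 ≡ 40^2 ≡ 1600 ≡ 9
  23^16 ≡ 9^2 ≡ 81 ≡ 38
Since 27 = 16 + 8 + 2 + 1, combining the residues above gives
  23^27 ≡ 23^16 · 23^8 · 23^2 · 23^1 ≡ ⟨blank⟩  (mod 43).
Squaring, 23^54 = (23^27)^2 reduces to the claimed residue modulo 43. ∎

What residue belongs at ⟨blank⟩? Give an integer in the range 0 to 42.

23^16 · 23^8 · 23^2 · 23^1 ≡ 38 · 9 · 13 · 23 = 102258.
102258 mod 43 = 4, so 23^27 ≡ 4 (mod 43).

4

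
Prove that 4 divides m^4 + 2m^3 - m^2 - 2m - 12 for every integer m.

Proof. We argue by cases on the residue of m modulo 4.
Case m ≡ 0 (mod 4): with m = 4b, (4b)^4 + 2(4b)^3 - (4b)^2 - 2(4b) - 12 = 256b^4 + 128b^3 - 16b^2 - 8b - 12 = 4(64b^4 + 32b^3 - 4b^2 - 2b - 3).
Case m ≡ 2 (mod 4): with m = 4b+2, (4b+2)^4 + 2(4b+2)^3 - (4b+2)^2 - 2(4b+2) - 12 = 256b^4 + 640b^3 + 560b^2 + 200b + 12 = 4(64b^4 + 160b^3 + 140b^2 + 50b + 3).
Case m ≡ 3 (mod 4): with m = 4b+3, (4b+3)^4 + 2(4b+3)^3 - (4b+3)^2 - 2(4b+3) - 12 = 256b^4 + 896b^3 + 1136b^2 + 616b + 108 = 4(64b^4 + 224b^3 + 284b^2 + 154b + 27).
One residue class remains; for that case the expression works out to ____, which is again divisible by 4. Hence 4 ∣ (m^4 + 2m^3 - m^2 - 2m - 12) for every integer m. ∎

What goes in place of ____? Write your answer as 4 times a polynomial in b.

Only m ≡ 1 (mod 4) is unaccounted for. Put m = 4b+1:
(4b+1)^4 + 2(4b+1)^3 - (4b+1)^2 - 2(4b+1) - 12 expands to 256b^4 + 384b^3 + 176b^2 + 24b - 12,
and factoring out 4 leaves 4(64b^4 + 96b^3 + 44b^2 + 6b - 3).

4(64b^4 + 96b^3 + 44b^2 + 6b - 3)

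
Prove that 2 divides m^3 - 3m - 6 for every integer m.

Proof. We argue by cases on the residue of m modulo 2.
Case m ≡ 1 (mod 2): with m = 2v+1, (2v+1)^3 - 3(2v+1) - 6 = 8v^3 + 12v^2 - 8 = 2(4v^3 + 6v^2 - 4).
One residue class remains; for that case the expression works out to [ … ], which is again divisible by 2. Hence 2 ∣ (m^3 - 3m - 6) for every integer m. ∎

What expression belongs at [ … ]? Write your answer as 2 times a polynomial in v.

Only m ≡ 0 (mod 2) is unaccounted for. Put m = 2v:
(2v)^3 - 3(2v) - 6 expands to 8v^3 - 6v - 6,
and factoring out 2 leaves 2(4v^3 - 3v - 3).

2(4v^3 - 3v - 3)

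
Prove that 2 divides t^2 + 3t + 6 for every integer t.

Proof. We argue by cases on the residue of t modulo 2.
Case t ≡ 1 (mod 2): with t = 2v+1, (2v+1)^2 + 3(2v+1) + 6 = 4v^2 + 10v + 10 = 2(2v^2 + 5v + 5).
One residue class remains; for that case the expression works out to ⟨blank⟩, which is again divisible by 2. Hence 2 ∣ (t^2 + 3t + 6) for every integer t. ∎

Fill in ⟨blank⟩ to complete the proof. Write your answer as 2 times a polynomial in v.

2(2v^2 + 3v + 3)

The residues treated are {1}, so the missing case is t ≡ 0 (mod 2); write t = 2v.
Then (2v)^2 + 3(2v) + 6 = 4v^2 + 6v + 6 = 2(2v^2 + 3v + 3).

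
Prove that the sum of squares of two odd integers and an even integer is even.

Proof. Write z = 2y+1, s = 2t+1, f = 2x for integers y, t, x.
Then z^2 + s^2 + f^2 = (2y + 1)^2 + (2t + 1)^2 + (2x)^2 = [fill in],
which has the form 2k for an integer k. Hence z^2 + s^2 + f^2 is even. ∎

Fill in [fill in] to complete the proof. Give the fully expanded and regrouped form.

(2y + 1)^2 + (2t + 1)^2 + (2x)^2 = 4t^2 + 4t + 4x^2 + 4y^2 + 4y + 2
= 2(2t^2 + 2t + 2x^2 + 2y^2 + 2y + 1).
Since 2t^2 + 2t + 2x^2 + 2y^2 + 2y + 1 is an integer, the sum of squares is of the form 2k for an integer k.

2(2t^2 + 2t + 2x^2 + 2y^2 + 2y + 1)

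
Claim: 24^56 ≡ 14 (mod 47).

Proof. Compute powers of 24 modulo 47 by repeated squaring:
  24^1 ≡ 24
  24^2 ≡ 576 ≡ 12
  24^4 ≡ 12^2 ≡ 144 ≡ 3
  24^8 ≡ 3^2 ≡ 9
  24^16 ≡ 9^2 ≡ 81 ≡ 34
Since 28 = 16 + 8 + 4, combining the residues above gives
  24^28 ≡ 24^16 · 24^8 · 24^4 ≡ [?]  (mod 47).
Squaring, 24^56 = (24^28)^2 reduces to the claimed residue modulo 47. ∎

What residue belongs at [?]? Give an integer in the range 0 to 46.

24^16 · 24^8 · 24^4 ≡ 34 · 9 · 3 = 918.
918 mod 47 = 25, so 24^28 ≡ 25 (mod 47).

25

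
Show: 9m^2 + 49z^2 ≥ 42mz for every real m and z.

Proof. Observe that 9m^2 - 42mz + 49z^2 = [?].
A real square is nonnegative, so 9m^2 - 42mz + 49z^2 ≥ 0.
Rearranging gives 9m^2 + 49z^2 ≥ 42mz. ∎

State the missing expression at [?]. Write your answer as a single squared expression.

(3m - 7z)^2

The leading and trailing coefficients are 3^2 and 7^2, and 42 = 2·3·7, so the trinomial is (3m - 7z)^2.
Hence 9m^2 - 42mz + 49z^2 ≥ 0.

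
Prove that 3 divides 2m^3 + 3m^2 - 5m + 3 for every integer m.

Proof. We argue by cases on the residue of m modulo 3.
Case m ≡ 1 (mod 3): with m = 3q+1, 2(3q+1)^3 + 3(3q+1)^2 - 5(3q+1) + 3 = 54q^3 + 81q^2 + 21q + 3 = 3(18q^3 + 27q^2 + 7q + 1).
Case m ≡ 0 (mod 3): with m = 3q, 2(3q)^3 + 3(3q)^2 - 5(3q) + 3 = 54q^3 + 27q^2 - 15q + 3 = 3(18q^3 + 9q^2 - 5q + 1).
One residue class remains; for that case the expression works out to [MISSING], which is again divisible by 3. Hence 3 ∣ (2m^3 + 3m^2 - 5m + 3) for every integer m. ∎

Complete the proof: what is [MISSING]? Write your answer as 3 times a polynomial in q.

3(18q^3 + 45q^2 + 31q + 7)

Only m ≡ 2 (mod 3) is unaccounted for. Put m = 3q+2:
2(3q+2)^3 + 3(3q+2)^2 - 5(3q+2) + 3 expands to 54q^3 + 135q^2 + 93q + 21,
and factoring out 3 leaves 3(18q^3 + 45q^2 + 31q + 7).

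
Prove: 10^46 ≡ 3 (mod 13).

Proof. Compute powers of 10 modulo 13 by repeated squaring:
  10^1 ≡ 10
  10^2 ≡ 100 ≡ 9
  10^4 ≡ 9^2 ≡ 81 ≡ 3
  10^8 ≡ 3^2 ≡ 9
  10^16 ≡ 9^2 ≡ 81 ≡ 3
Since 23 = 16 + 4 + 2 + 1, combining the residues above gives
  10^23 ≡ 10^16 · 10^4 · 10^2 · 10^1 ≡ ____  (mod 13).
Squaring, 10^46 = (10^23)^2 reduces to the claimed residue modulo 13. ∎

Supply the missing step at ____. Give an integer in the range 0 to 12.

4

10^16 · 10^4 · 10^2 · 10^1 ≡ 3 · 3 · 9 · 10 = 810.
810 mod 13 = 4, so 10^23 ≡ 4 (mod 13).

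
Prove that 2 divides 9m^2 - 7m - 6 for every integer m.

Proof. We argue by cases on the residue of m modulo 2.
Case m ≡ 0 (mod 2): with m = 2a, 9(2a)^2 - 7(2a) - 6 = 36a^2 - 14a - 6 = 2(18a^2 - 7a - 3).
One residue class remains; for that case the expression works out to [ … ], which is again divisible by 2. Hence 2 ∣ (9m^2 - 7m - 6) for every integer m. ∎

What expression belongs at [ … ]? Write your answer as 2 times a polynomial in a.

2(18a^2 + 11a - 2)

The residues treated are {0}, so the missing case is m ≡ 1 (mod 2); write m = 2a+1.
Then 9(2a+1)^2 - 7(2a+1) - 6 = 36a^2 + 22a - 4 = 2(18a^2 + 11a - 2).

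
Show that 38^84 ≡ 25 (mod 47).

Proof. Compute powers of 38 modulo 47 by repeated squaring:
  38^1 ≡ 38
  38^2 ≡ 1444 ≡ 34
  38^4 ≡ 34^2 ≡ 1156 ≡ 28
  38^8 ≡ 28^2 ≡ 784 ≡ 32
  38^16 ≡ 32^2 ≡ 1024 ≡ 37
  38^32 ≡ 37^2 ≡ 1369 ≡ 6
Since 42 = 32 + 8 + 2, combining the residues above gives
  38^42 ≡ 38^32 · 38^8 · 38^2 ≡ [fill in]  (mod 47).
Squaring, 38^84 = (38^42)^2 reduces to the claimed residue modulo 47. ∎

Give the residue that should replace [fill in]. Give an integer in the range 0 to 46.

38^32 · 38^8 · 38^2 ≡ 6 · 32 · 34 = 6528.
6528 mod 47 = 42, so 38^42 ≡ 42 (mod 47).

42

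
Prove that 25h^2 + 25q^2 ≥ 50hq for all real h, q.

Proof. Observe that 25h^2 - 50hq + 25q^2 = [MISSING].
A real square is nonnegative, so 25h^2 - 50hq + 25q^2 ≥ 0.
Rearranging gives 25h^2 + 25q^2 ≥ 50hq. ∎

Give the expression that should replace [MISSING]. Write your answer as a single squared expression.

The leading and trailing coefficients are 5^2 and 5^2, and 50 = 2·5·5, so the trinomial is (5h - 5q)^2.
Hence 25h^2 - 50hq + 25q^2 ≥ 0.

(5h - 5q)^2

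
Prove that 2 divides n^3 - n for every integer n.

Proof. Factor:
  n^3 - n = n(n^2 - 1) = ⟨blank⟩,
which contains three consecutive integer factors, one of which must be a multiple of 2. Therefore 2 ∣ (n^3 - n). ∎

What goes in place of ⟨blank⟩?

(n - 1)n(n + 1)

n(n^2 - 1) = n(n - 1)(n + 1) = (n - 1)n(n + 1).
These three factors are consecutive integers, so their product is divisible by 2.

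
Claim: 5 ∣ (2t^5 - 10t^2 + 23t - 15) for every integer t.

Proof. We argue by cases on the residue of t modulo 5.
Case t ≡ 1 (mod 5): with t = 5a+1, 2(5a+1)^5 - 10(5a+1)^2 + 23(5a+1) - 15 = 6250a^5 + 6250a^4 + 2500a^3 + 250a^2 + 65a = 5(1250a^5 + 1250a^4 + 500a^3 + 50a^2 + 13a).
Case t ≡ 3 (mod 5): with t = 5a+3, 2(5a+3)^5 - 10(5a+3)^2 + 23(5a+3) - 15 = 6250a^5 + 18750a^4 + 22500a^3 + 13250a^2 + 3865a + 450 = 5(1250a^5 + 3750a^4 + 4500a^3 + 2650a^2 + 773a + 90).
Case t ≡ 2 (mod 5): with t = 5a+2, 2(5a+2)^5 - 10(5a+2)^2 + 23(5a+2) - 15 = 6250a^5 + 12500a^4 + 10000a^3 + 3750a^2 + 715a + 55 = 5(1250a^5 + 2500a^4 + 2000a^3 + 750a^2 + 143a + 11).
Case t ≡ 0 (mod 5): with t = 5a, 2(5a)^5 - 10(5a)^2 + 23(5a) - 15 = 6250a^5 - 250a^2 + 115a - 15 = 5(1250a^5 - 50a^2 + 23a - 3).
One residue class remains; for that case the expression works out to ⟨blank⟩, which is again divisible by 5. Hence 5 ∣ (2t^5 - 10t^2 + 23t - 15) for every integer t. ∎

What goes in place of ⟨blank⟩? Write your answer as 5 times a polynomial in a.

The residues treated are {1, 3, 2, 0}, so the missing case is t ≡ 4 (mod 5); write t = 5a+4.
Then 2(5a+4)^5 - 10(5a+4)^2 + 23(5a+4) - 15 = 6250a^5 + 25000a^4 + 40000a^3 + 31750a^2 + 12515a + 1965 = 5(1250a^5 + 5000a^4 + 8000a^3 + 6350a^2 + 2503a + 393).

5(1250a^5 + 5000a^4 + 8000a^3 + 6350a^2 + 2503a + 393)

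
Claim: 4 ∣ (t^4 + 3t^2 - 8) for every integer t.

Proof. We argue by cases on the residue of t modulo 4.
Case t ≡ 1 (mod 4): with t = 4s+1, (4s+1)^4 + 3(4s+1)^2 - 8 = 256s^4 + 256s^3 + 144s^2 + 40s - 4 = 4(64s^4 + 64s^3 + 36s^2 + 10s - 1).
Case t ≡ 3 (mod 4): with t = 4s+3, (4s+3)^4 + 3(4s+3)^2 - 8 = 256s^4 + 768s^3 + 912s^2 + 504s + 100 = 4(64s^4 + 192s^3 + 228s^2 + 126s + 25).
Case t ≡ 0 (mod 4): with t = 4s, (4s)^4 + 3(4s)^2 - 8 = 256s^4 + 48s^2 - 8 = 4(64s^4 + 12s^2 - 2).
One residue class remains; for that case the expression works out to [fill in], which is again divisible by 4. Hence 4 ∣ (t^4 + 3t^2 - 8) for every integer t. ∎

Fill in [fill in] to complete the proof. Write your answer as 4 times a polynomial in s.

4(64s^4 + 128s^3 + 108s^2 + 44s + 5)

The residues treated are {1, 3, 0}, so the missing case is t ≡ 2 (mod 4); write t = 4s+2.
Then (4s+2)^4 + 3(4s+2)^2 - 8 = 256s^4 + 512s^3 + 432s^2 + 176s + 20 = 4(64s^4 + 128s^3 + 108s^2 + 44s + 5).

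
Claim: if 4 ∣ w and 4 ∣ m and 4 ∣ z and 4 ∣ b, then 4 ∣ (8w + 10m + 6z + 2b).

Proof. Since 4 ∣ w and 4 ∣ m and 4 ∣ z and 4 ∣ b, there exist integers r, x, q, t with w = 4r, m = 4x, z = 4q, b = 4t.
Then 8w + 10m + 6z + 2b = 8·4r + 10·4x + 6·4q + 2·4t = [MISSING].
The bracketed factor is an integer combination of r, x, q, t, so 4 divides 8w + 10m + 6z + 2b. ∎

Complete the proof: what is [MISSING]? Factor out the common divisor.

4(6q + 8r + 2t + 10x)

Each term has a factor of 4: 8·4r + 10·4x + 6·4q + 2·4t = 4·(6q + 8r + 2t + 10x).
Since 6q + 8r + 2t + 10x is an integer, 4 ∣ (8w + 10m + 6z + 2b).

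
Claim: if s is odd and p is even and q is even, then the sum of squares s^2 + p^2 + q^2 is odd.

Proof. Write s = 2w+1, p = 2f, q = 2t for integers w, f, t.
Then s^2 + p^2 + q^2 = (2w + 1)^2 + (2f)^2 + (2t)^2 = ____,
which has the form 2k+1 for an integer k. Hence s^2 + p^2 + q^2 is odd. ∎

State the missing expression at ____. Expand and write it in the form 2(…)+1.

Expanding: (2w + 1)^2 + (2f)^2 + (2t)^2 = 4f^2 + 4t^2 + 4w^2 + 4w + 1.
Every term except the constant is even, so this is 2(2f^2 + 2t^2 + 2w^2 + 2w) + 1,
and 2f^2 + 2t^2 + 2w^2 + 2w ∈ ℤ gives the required form.

2(2f^2 + 2t^2 + 2w^2 + 2w) + 1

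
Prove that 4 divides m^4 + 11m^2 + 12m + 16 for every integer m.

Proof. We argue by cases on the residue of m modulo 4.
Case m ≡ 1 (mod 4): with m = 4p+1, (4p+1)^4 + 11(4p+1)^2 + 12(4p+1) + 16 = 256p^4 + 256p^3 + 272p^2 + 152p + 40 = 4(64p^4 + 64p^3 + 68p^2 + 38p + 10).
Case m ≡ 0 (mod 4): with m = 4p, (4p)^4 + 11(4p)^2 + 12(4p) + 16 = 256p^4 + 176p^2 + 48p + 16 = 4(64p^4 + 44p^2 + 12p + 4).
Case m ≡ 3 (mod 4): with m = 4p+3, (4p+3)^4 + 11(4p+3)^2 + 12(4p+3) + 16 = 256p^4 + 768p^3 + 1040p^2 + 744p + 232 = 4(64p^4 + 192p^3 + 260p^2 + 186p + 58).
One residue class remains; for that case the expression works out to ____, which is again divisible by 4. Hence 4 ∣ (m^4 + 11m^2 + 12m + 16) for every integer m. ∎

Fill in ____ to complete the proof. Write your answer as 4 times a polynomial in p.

4(64p^4 + 128p^3 + 140p^2 + 88p + 25)

The residues treated are {1, 0, 3}, so the missing case is m ≡ 2 (mod 4); write m = 4p+2.
Then (4p+2)^4 + 11(4p+2)^2 + 12(4p+2) + 16 = 256p^4 + 512p^3 + 560p^2 + 352p + 100 = 4(64p^4 + 128p^3 + 140p^2 + 88p + 25).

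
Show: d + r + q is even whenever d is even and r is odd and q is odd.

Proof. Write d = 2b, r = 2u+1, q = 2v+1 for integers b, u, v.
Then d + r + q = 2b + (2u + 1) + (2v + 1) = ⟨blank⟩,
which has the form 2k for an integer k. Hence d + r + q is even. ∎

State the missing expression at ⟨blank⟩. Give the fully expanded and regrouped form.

Expanding: 2b + (2u + 1) + (2v + 1) = 2b + 2u + 2v + 2.
Every term is even; pulling out the factor of 2 gives 2(b + u + v + 1).

2(b + u + v + 1)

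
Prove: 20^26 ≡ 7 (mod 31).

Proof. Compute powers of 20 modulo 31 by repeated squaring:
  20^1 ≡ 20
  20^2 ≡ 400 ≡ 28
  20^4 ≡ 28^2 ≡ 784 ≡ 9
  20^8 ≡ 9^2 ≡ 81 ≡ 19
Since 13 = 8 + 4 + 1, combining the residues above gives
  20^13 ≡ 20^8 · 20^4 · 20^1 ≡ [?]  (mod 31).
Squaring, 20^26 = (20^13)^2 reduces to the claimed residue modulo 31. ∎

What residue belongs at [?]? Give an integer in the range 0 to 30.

10

Multiply the listed residues: 19 · 9 · 20 = 171 → 3420.
Reducing modulo 31: 3420 = 110·31 + 10, so 20^13 ≡ 10.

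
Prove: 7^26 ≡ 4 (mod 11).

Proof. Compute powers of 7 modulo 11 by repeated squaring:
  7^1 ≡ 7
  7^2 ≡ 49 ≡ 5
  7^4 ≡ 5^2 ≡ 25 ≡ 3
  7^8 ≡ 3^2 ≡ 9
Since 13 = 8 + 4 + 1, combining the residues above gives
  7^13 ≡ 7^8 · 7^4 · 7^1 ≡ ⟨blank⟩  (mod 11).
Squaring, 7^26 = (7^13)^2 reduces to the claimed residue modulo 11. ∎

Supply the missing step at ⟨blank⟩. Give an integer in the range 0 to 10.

2

Multiply the listed residues: 9 · 3 · 7 = 27 → 189.
Reducing modulo 11: 189 = 17·11 + 2, so 7^13 ≡ 2.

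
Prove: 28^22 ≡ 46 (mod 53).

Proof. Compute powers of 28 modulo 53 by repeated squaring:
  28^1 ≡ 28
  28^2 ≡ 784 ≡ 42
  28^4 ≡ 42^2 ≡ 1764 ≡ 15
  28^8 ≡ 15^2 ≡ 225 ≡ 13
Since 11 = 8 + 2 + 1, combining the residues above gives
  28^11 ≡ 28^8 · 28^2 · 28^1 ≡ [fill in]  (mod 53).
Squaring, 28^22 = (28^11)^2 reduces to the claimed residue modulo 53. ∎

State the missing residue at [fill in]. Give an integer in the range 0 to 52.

24

28^8 · 28^2 · 28^1 ≡ 13 · 42 · 28 = 15288.
15288 mod 53 = 24, so 28^11 ≡ 24 (mod 53).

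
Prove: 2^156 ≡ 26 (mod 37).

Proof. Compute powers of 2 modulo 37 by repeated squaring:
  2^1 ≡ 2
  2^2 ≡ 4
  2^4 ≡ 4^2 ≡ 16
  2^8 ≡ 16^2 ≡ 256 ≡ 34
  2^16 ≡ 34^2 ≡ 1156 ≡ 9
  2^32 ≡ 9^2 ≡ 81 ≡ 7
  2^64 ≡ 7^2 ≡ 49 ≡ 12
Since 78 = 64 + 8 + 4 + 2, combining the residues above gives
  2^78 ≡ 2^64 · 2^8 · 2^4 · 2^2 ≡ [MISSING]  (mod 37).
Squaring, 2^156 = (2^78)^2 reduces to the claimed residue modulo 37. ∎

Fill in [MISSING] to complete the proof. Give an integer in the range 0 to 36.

2^64 · 2^8 · 2^4 · 2^2 ≡ 12 · 34 · 16 · 4 = 26112.
26112 mod 37 = 27, so 2^78 ≡ 27 (mod 37).

27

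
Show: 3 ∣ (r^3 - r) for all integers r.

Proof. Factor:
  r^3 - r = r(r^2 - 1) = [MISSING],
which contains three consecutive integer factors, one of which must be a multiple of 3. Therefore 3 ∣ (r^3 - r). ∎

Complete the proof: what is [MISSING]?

(r - 1)r(r + 1)

r(r^2 - 1) = r(r - 1)(r + 1) = (r - 1)r(r + 1).
These three factors are consecutive integers, so their product is divisible by 3.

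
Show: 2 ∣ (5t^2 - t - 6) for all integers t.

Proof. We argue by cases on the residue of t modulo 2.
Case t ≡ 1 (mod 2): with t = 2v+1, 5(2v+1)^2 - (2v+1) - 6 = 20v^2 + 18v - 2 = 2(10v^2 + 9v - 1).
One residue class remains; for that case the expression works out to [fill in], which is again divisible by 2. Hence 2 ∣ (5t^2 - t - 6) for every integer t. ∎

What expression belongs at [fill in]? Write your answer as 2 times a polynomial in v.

The residues treated are {1}, so the missing case is t ≡ 0 (mod 2); write t = 2v.
Then 5(2v)^2 - (2v) - 6 = 20v^2 - 2v - 6 = 2(10v^2 - v - 3).

2(10v^2 - v - 3)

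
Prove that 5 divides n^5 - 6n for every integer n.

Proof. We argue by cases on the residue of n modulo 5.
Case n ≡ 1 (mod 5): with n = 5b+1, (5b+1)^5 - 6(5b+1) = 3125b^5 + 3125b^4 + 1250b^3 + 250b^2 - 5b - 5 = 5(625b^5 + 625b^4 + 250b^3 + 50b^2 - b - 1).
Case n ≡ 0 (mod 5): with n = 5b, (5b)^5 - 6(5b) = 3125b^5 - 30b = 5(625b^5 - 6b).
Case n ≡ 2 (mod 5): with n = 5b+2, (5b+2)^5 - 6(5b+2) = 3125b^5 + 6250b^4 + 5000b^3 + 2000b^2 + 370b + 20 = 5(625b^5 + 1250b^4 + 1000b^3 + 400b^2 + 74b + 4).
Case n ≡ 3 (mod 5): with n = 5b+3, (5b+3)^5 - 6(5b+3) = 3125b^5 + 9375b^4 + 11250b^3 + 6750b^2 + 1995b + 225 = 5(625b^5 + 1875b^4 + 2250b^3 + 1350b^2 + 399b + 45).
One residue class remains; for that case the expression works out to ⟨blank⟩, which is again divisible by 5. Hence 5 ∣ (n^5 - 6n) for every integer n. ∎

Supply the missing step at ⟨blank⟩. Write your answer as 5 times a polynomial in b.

5(625b^5 + 2500b^4 + 4000b^3 + 3200b^2 + 1274b + 200)

The residues treated are {1, 0, 2, 3}, so the missing case is n ≡ 4 (mod 5); write n = 5b+4.
Then (5b+4)^5 - 6(5b+4) = 3125b^5 + 12500b^4 + 20000b^3 + 16000b^2 + 6370b + 1000 = 5(625b^5 + 2500b^4 + 4000b^3 + 3200b^2 + 1274b + 200).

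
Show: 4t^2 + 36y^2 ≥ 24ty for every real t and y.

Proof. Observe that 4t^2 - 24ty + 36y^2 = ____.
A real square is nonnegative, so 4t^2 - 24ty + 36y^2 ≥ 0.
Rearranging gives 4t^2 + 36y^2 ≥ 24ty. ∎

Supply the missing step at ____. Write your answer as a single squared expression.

4t^2 - 24ty + 36y^2 is a perfect-square trinomial: the outer terms are (2t)^2 and (6y)^2, and the cross term is -2·2t·6y.
So 4t^2 - 24ty + 36y^2 = (2t - 6y)^2 ≥ 0.

(2t - 6y)^2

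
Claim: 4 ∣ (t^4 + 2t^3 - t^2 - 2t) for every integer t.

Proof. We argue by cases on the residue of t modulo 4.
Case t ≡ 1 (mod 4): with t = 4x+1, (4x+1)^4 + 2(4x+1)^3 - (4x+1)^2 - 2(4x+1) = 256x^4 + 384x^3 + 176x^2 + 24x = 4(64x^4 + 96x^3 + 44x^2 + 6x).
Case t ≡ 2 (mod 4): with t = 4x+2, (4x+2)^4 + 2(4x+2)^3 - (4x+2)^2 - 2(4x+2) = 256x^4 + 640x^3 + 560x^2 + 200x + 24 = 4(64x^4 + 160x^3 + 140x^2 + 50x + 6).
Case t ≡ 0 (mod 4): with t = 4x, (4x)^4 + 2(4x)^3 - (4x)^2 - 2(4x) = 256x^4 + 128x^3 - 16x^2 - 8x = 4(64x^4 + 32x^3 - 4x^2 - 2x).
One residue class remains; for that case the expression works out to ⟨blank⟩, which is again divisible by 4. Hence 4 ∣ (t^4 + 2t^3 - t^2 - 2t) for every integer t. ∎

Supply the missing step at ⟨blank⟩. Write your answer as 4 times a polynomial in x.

4(64x^4 + 224x^3 + 284x^2 + 154x + 30)

The residues treated are {1, 2, 0}, so the missing case is t ≡ 3 (mod 4); write t = 4x+3.
Then (4x+3)^4 + 2(4x+3)^3 - (4x+3)^2 - 2(4x+3) = 256x^4 + 896x^3 + 1136x^2 + 616x + 120 = 4(64x^4 + 224x^3 + 284x^2 + 154x + 30).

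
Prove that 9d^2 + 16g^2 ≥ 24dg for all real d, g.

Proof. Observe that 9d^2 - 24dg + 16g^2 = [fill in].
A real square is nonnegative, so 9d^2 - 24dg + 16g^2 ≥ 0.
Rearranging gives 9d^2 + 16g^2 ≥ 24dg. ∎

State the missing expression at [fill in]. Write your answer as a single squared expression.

The leading and trailing coefficients are 3^2 and 4^2, and 24 = 2·3·4, so the trinomial is (3d - 4g)^2.
Hence 9d^2 - 24dg + 16g^2 ≥ 0.

(3d - 4g)^2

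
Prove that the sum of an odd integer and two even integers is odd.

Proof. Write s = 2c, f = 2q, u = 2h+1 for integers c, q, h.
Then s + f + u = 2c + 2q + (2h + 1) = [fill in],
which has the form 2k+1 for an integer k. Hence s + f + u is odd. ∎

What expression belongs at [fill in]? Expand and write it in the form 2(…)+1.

2c + 2q + (2h + 1) = 2c + 2h + 2q + 1
= 2(c + h + q) + 1.
Since c + h + q is an integer, the sum is of the form 2k+1 for an integer k.

2(c + h + q) + 1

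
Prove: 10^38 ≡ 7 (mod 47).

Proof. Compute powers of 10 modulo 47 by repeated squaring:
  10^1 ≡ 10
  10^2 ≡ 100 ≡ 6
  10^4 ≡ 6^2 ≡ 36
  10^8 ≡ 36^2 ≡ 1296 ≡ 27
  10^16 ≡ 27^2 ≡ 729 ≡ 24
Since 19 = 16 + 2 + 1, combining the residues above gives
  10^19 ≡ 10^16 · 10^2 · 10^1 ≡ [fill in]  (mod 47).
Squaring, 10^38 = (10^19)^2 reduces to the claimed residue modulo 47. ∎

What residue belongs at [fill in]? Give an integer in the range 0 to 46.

30

Multiply the listed residues: 24 · 6 · 10 = 144 → 1440.
Reducing modulo 47: 1440 = 30·47 + 30, so 10^19 ≡ 30.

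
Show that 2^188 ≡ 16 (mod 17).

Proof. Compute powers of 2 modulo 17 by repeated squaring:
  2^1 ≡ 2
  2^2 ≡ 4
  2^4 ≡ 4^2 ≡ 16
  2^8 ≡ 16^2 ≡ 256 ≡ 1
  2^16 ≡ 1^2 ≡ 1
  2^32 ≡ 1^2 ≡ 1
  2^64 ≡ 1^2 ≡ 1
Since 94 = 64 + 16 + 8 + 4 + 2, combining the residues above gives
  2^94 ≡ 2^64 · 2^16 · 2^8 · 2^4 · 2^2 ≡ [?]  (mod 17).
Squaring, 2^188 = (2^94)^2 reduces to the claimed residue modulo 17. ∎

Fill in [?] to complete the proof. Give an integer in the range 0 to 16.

13

Multiply the listed residues: 1 · 1 · 1 · 16 · 4 = 1 → 1 → 16 → 64.
Reducing modulo 17: 64 = 3·17 + 13, so 2^94 ≡ 13.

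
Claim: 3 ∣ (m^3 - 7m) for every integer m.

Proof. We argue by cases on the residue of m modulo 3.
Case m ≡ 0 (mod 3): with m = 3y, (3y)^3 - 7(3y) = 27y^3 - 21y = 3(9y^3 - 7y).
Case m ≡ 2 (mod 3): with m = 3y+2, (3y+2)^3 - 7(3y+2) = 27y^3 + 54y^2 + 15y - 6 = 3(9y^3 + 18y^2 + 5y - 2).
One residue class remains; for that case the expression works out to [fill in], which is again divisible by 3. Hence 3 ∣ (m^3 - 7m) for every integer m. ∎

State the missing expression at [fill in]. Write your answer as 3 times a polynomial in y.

Only m ≡ 1 (mod 3) is unaccounted for. Put m = 3y+1:
(3y+1)^3 - 7(3y+1) expands to 27y^3 + 27y^2 - 12y - 6,
and factoring out 3 leaves 3(9y^3 + 9y^2 - 4y - 2).

3(9y^3 + 9y^2 - 4y - 2)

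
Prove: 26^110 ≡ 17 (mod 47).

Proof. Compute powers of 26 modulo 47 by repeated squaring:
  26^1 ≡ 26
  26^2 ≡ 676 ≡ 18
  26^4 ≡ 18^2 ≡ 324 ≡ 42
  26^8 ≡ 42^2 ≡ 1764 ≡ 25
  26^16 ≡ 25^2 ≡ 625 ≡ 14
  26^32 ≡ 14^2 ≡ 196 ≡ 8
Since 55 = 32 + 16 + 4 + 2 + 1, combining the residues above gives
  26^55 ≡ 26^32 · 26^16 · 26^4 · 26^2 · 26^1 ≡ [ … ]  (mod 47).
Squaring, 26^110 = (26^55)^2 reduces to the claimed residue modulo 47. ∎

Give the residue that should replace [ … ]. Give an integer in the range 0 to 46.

26^32 · 26^16 · 26^4 · 26^2 · 26^1 ≡ 8 · 14 · 42 · 18 · 26 = 2201472.
2201472 mod 47 = 39, so 26^55 ≡ 39 (mod 47).

39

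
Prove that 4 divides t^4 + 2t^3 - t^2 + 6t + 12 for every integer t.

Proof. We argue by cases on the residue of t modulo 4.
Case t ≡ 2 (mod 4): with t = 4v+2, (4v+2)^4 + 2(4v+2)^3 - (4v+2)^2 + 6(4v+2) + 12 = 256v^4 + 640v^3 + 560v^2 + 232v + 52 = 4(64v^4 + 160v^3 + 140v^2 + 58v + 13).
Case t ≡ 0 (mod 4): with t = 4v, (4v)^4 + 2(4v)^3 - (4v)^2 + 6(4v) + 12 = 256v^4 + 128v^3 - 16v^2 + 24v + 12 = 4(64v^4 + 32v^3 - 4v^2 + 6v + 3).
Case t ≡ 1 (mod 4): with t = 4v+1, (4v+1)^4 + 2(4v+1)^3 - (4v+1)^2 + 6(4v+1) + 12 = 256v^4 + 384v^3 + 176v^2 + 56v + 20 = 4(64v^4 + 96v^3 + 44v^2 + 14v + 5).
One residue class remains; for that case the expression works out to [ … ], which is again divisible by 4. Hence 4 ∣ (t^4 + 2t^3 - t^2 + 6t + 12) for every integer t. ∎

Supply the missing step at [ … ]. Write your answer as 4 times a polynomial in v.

The residues treated are {2, 0, 1}, so the missing case is t ≡ 3 (mod 4); write t = 4v+3.
Then (4v+3)^4 + 2(4v+3)^3 - (4v+3)^2 + 6(4v+3) + 12 = 256v^4 + 896v^3 + 1136v^2 + 648v + 156 = 4(64v^4 + 224v^3 + 284v^2 + 162v + 39).

4(64v^4 + 224v^3 + 284v^2 + 162v + 39)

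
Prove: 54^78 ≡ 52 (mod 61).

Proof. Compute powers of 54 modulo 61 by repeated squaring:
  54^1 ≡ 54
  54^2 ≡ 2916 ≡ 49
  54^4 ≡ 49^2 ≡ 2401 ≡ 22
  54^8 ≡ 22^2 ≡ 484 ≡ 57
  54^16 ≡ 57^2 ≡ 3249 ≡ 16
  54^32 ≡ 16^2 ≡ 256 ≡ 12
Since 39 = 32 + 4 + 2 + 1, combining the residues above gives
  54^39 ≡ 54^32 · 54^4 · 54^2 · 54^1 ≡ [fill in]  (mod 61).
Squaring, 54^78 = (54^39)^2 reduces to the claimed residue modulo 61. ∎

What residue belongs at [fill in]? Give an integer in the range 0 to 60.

33

Multiply the listed residues: 12 · 22 · 49 · 54 = 264 → 12936 → 698544.
Reducing modulo 61: 698544 = 11451·61 + 33, so 54^39 ≡ 33.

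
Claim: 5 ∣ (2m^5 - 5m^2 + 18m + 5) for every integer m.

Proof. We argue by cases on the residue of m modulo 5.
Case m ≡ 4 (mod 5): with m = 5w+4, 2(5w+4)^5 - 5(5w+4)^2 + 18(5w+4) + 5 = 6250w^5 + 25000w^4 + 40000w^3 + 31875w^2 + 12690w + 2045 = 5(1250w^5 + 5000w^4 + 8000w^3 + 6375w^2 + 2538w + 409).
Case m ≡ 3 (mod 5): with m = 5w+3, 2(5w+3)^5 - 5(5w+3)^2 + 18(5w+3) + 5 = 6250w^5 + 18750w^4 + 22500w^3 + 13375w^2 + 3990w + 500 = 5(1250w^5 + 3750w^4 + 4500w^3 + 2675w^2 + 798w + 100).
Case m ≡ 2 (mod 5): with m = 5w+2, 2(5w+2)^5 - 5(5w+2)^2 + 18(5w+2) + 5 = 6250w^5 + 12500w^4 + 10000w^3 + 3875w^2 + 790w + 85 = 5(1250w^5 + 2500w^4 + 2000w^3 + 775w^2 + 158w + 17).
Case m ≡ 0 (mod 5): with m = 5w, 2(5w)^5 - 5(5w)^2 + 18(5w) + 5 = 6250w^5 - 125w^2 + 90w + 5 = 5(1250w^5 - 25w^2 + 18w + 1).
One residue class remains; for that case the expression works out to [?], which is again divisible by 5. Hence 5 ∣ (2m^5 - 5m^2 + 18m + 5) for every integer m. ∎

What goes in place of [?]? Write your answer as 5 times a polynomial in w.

Only m ≡ 1 (mod 5) is unaccounted for. Put m = 5w+1:
2(5w+1)^5 - 5(5w+1)^2 + 18(5w+1) + 5 expands to 6250w^5 + 6250w^4 + 2500w^3 + 375w^2 + 90w + 20,
and factoring out 5 leaves 5(1250w^5 + 1250w^4 + 500w^3 + 75w^2 + 18w + 4).

5(1250w^5 + 1250w^4 + 500w^3 + 75w^2 + 18w + 4)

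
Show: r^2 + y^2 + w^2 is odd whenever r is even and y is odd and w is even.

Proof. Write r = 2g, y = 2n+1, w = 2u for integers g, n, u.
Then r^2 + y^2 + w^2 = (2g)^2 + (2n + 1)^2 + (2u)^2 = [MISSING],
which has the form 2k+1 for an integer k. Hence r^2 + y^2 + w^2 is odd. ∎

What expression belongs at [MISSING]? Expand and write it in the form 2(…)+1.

(2g)^2 + (2n + 1)^2 + (2u)^2 = 4g^2 + 4n^2 + 4n + 4u^2 + 1
= 2(2g^2 + 2n^2 + 2n + 2u^2) + 1.
Since 2g^2 + 2n^2 + 2n + 2u^2 is an integer, the sum of squares is of the form 2k+1 for an integer k.

2(2g^2 + 2n^2 + 2n + 2u^2) + 1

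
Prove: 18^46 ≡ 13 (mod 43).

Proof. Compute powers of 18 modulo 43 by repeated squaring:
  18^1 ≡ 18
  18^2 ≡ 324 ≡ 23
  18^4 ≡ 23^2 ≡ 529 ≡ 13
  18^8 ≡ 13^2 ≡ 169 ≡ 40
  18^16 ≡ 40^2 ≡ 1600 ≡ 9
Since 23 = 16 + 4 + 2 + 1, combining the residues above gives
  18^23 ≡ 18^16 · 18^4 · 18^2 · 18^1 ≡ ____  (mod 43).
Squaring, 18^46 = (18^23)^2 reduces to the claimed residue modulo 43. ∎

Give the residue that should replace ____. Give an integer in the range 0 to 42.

Multiply the listed residues: 9 · 13 · 23 · 18 = 117 → 2691 → 48438.
Reducing modulo 43: 48438 = 1126·43 + 20, so 18^23 ≡ 20.

20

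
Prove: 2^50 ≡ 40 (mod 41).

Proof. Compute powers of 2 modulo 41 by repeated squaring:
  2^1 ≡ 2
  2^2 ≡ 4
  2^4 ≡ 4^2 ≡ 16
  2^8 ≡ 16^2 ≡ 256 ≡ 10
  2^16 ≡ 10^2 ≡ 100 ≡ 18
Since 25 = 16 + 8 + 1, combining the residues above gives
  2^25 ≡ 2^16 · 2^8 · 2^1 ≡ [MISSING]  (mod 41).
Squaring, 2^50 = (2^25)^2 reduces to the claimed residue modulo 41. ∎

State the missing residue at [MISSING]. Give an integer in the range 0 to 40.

32

2^16 · 2^8 · 2^1 ≡ 18 · 10 · 2 = 360.
360 mod 41 = 32, so 2^25 ≡ 32 (mod 41).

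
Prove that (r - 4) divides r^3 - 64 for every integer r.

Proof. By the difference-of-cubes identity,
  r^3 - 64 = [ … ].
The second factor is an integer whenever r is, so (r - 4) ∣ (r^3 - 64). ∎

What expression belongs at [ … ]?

(r - 4)(r^2 + 4r + 16)

a^3 - b^3 = (a - b)(a^2 + ab + b^2). With a = r, b = 4:
r^3 - 64 = (r - 4)(r^2 + 4r + 16).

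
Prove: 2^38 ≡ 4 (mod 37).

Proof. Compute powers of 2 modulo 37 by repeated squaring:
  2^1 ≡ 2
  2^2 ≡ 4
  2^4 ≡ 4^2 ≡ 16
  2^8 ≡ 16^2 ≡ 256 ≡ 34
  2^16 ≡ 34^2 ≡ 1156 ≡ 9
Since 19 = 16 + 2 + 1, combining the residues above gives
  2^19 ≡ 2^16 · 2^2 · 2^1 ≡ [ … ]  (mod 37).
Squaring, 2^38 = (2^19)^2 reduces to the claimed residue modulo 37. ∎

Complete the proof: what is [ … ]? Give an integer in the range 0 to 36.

2^16 · 2^2 · 2^1 ≡ 9 · 4 · 2 = 72.
72 mod 37 = 35, so 2^19 ≡ 35 (mod 37).

35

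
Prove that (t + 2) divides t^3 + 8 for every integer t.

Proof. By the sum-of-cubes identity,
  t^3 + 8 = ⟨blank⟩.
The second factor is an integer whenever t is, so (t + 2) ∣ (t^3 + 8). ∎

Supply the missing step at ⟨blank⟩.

(t + 2)(t^2 - 2t + 4)

Polynomial division of t^3 + 8 by t + 2 leaves remainder 0 and quotient t^2 - 2t + 4.
Hence t^3 + 8 = (t + 2)(t^2 - 2t + 4).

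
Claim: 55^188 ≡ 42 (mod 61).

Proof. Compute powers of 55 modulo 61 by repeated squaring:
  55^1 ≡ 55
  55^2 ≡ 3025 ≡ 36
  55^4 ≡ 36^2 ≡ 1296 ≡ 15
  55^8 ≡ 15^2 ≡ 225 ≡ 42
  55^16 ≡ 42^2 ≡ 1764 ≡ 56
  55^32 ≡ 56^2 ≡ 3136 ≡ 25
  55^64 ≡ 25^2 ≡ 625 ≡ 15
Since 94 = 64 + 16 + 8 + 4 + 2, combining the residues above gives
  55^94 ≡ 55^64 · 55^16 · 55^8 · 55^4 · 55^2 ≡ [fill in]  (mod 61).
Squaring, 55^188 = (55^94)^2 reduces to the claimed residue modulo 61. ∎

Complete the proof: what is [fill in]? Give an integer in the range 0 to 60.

55^64 · 55^16 · 55^8 · 55^4 · 55^2 ≡ 15 · 56 · 42 · 15 · 36 = 19051200.
19051200 mod 61 = 46, so 55^94 ≡ 46 (mod 61).

46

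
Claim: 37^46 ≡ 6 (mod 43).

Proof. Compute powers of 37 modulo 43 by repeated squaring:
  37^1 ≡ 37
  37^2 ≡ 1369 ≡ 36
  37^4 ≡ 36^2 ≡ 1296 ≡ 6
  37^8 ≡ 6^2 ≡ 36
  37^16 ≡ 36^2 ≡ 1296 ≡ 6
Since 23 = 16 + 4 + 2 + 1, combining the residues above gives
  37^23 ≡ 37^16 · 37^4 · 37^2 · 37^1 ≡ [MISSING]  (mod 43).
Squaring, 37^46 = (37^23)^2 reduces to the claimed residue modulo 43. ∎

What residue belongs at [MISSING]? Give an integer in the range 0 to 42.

Multiply the listed residues: 6 · 6 · 36 · 37 = 36 → 1296 → 47952.
Reducing modulo 43: 47952 = 1115·43 + 7, so 37^23 ≡ 7.

7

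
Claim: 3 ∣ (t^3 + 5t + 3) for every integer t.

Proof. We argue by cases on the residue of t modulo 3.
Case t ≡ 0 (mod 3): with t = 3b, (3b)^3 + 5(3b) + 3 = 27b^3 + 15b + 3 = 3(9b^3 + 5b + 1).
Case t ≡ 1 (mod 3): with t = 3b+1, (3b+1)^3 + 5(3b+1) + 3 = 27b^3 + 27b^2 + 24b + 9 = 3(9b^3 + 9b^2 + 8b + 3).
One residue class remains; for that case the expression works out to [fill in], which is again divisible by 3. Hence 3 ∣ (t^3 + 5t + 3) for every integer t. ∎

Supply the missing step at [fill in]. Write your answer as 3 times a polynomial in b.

3(9b^3 + 18b^2 + 17b + 7)

The residues treated are {0, 1}, so the missing case is t ≡ 2 (mod 3); write t = 3b+2.
Then (3b+2)^3 + 5(3b+2) + 3 = 27b^3 + 54b^2 + 51b + 21 = 3(9b^3 + 18b^2 + 17b + 7).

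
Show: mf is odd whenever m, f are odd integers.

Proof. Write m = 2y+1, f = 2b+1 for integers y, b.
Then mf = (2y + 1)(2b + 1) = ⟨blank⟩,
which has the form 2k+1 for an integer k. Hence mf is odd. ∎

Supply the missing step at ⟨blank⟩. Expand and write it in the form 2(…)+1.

Expanding: (2y + 1)(2b + 1) = 4by + 2b + 2y + 1.
Every term except the constant is even, so this is 2(2by + b + y) + 1,
and 2by + b + y ∈ ℤ gives the required form.

2(2by + b + y) + 1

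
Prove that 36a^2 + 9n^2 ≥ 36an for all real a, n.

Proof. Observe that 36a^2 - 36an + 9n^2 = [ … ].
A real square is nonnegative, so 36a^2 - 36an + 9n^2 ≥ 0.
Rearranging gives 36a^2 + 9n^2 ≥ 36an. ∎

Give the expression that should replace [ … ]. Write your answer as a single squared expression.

(6a - 3n)^2

36a^2 - 36an + 9n^2 is a perfect-square trinomial: the outer terms are (6a)^2 and (3n)^2, and the cross term is -2·6a·3n.
So 36a^2 - 36an + 9n^2 = (6a - 3n)^2 ≥ 0.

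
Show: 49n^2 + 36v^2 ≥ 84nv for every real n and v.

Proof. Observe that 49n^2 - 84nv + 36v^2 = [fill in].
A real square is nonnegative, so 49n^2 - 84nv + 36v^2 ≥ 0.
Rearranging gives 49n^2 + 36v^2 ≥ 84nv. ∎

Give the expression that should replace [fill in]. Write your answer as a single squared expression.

(7n - 6v)^2

The leading and trailing coefficients are 7^2 and 6^2, and 84 = 2·7·6, so the trinomial is (7n - 6v)^2.
Hence 49n^2 - 84nv + 36v^2 ≥ 0.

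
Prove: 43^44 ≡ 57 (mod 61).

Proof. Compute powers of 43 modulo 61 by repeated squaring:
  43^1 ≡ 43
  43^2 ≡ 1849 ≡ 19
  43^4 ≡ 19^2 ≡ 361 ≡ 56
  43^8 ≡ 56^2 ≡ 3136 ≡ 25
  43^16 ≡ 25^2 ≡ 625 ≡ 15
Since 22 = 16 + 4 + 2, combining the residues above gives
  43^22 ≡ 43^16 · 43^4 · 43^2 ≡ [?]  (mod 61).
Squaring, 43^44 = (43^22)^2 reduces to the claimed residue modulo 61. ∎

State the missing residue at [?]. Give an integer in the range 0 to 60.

43^16 · 43^4 · 43^2 ≡ 15 · 56 · 19 = 15960.
15960 mod 61 = 39, so 43^22 ≡ 39 (mod 61).

39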